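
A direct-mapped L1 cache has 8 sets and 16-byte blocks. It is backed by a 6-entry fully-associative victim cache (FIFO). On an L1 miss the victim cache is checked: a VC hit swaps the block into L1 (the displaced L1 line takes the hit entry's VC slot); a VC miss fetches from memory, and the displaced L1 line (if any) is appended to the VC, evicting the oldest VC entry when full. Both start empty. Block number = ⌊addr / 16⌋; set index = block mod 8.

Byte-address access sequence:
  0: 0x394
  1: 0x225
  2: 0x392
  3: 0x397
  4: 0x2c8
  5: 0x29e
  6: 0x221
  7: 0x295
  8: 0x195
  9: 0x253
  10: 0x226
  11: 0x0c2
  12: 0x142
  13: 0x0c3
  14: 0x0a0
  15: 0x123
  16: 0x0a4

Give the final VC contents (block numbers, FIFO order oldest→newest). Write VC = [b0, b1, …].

VC = [57, 41, 44, 20, 34, 18]

#0 0x394→b57/s1 MISS; vc=[]
#1 0x225→b34/s2 MISS; vc=[]
#2 0x392→b57/s1 L1-HIT; vc=[]
#3 0x397→b57/s1 L1-HIT; vc=[]
#4 0x2c8→b44/s4 MISS; vc=[]
#5 0x29e→b41/s1 MISS; vc=[57]
#6 0x221→b34/s2 L1-HIT; vc=[57]
#7 0x295→b41/s1 L1-HIT; vc=[57]
#8 0x195→b25/s1 MISS; vc=[57,41]
#9 0x253→b37/s5 MISS; vc=[57,41]
#10 0x226→b34/s2 L1-HIT; vc=[57,41]
#11 0xc2→b12/s4 MISS; vc=[57,41,44]
#12 0x142→b20/s4 MISS; vc=[57,41,44,12]
#13 0xc3→b12/s4 VC-HIT; vc=[57,41,44,20]
#14 0xa0→b10/s2 MISS; vc=[57,41,44,20,34]
#15 0x123→b18/s2 MISS; vc=[57,41,44,20,34,10]
#16 0xa4→b10/s2 VC-HIT; vc=[57,41,44,20,34,18]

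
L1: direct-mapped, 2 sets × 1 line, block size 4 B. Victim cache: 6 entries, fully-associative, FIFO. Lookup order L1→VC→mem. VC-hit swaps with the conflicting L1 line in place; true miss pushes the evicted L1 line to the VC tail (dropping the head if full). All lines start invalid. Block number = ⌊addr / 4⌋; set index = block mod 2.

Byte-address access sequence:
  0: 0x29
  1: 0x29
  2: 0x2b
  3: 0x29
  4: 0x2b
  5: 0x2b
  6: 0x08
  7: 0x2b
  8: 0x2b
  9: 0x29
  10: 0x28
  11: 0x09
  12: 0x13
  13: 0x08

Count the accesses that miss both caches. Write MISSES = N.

#0 0x29→b10/s0 MISS; vc=[]
#1 0x29→b10/s0 L1-HIT; vc=[]
#2 0x2b→b10/s0 L1-HIT; vc=[]
#3 0x29→b10/s0 L1-HIT; vc=[]
#4 0x2b→b10/s0 L1-HIT; vc=[]
#5 0x2b→b10/s0 L1-HIT; vc=[]
#6 0x8→b2/s0 MISS; vc=[10]
#7 0x2b→b10/s0 VC-HIT; vc=[2]
#8 0x2b→b10/s0 L1-HIT; vc=[2]
#9 0x29→b10/s0 L1-HIT; vc=[2]
#10 0x28→b10/s0 L1-HIT; vc=[2]
#11 0x9→b2/s0 VC-HIT; vc=[10]
#12 0x13→b4/s0 MISS; vc=[10,2]
#13 0x8→b2/s0 VC-HIT; vc=[10,4]

MISSES = 3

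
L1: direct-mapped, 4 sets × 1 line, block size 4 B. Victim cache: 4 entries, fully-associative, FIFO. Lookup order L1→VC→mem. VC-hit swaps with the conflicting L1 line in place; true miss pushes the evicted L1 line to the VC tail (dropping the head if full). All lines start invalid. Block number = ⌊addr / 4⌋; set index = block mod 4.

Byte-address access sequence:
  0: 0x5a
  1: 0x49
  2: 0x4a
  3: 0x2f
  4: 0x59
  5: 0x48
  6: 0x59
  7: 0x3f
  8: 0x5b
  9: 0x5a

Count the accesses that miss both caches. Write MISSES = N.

MISSES = 4

#0 0x5a→b22/s2 MISS; vc=[]
#1 0x49→b18/s2 MISS; vc=[22]
#2 0x4a→b18/s2 L1-HIT; vc=[22]
#3 0x2f→b11/s3 MISS; vc=[22]
#4 0x59→b22/s2 VC-HIT; vc=[18]
#5 0x48→b18/s2 VC-HIT; vc=[22]
#6 0x59→b22/s2 VC-HIT; vc=[18]
#7 0x3f→b15/s3 MISS; vc=[18,11]
#8 0x5b→b22/s2 L1-HIT; vc=[18,11]
#9 0x5a→b22/s2 L1-HIT; vc=[18,11]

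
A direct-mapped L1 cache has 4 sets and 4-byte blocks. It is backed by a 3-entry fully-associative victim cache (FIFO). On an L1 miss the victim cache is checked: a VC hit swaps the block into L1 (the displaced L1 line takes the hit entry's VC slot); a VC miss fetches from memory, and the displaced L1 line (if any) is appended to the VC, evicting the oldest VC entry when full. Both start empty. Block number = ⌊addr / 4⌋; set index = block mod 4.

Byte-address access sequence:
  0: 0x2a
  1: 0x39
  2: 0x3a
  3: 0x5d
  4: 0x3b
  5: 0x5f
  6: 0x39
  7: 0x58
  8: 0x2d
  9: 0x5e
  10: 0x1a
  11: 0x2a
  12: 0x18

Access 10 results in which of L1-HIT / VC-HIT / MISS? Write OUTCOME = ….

OUTCOME = MISS

0: 0x2a (blk 10, set 2) → MISS  vc=[]
1: 0x39 (blk 14, set 2) → MISS  vc=[10]
2: 0x3a (blk 14, set 2) → L1-HIT  vc=[10]
3: 0x5d (blk 23, set 3) → MISS  vc=[10]
4: 0x3b (blk 14, set 2) → L1-HIT  vc=[10]
5: 0x5f (blk 23, set 3) → L1-HIT  vc=[10]
6: 0x39 (blk 14, set 2) → L1-HIT  vc=[10]
7: 0x58 (blk 22, set 2) → MISS  vc=[10, 14]
8: 0x2d (blk 11, set 3) → MISS  vc=[10, 14, 23]
9: 0x5e (blk 23, set 3) → VC-HIT  vc=[10, 14, 11]
10: 0x1a (blk 6, set 2) → MISS  vc=[14, 11, 22]
11: 0x2a (blk 10, set 2) → MISS  vc=[11, 22, 6]
12: 0x18 (blk 6, set 2) → VC-HIT  vc=[11, 22, 10]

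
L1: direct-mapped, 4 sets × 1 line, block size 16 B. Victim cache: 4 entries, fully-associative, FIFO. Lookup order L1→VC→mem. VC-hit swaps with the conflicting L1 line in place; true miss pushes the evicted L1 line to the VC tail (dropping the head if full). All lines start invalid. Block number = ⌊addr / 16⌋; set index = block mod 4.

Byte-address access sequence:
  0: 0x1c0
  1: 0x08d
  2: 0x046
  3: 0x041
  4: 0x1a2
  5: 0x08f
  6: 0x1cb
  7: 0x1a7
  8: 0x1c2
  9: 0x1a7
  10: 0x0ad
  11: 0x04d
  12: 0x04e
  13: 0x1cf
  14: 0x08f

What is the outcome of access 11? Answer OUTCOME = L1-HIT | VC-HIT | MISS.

  [0] addr=0x1c0 blk=28 s=0: MISS | VC []
  [1] addr=0x8d blk=8 s=0: MISS | VC [28]
  [2] addr=0x46 blk=4 s=0: MISS | VC [28, 8]
  [3] addr=0x41 blk=4 s=0: L1-HIT | VC [28, 8]
  [4] addr=0x1a2 blk=26 s=2: MISS | VC [28, 8]
  [5] addr=0x8f blk=8 s=0: VC-HIT | VC [28, 4]
  [6] addr=0x1cb blk=28 s=0: VC-HIT | VC [8, 4]
  [7] addr=0x1a7 blk=26 s=2: L1-HIT | VC [8, 4]
  [8] addr=0x1c2 blk=28 s=0: L1-HIT | VC [8, 4]
  [9] addr=0x1a7 blk=26 s=2: L1-HIT | VC [8, 4]
  [10] addr=0xad blk=10 s=2: MISS | VC [8, 4, 26]
  [11] addr=0x4d blk=4 s=0: VC-HIT | VC [8, 28, 26]
  [12] addr=0x4e blk=4 s=0: L1-HIT | VC [8, 28, 26]
  [13] addr=0x1cf blk=28 s=0: VC-HIT | VC [8, 4, 26]
  [14] addr=0x8f blk=8 s=0: VC-HIT | VC [28, 4, 26]

OUTCOME = VC-HIT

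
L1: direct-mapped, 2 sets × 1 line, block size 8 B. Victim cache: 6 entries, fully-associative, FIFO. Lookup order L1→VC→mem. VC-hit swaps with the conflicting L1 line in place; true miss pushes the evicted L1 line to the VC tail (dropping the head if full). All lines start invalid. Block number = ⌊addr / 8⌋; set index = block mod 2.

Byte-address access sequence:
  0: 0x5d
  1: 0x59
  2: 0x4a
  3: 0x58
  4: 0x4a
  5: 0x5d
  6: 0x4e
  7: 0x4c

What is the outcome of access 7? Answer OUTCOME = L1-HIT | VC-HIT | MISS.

  [0] addr=0x5d blk=11 s=1: MISS | VC []
  [1] addr=0x59 blk=11 s=1: L1-HIT | VC []
  [2] addr=0x4a blk=9 s=1: MISS | VC [11]
  [3] addr=0x58 blk=11 s=1: VC-HIT | VC [9]
  [4] addr=0x4a blk=9 s=1: VC-HIT | VC [11]
  [5] addr=0x5d blk=11 s=1: VC-HIT | VC [9]
  [6] addr=0x4e blk=9 s=1: VC-HIT | VC [11]
  [7] addr=0x4c blk=9 s=1: L1-HIT | VC [11]

OUTCOME = L1-HIT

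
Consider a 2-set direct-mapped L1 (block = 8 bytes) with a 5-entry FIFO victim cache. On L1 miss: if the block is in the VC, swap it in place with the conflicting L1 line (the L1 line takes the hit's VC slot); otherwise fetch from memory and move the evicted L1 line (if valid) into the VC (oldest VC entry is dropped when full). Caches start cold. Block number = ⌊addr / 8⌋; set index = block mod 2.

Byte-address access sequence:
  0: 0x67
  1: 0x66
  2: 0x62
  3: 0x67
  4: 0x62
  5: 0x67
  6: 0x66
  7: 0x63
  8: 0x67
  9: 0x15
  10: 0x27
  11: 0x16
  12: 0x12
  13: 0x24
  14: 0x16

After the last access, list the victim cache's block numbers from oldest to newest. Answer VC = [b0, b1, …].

VC = [12, 4]

  [0] addr=0x67 blk=12 s=0: MISS | VC []
  [1] addr=0x66 blk=12 s=0: L1-HIT | VC []
  [2] addr=0x62 blk=12 s=0: L1-HIT | VC []
  [3] addr=0x67 blk=12 s=0: L1-HIT | VC []
  [4] addr=0x62 blk=12 s=0: L1-HIT | VC []
  [5] addr=0x67 blk=12 s=0: L1-HIT | VC []
  [6] addr=0x66 blk=12 s=0: L1-HIT | VC []
  [7] addr=0x63 blk=12 s=0: L1-HIT | VC []
  [8] addr=0x67 blk=12 s=0: L1-HIT | VC []
  [9] addr=0x15 blk=2 s=0: MISS | VC [12]
  [10] addr=0x27 blk=4 s=0: MISS | VC [12, 2]
  [11] addr=0x16 blk=2 s=0: VC-HIT | VC [12, 4]
  [12] addr=0x12 blk=2 s=0: L1-HIT | VC [12, 4]
  [13] addr=0x24 blk=4 s=0: VC-HIT | VC [12, 2]
  [14] addr=0x16 blk=2 s=0: VC-HIT | VC [12, 4]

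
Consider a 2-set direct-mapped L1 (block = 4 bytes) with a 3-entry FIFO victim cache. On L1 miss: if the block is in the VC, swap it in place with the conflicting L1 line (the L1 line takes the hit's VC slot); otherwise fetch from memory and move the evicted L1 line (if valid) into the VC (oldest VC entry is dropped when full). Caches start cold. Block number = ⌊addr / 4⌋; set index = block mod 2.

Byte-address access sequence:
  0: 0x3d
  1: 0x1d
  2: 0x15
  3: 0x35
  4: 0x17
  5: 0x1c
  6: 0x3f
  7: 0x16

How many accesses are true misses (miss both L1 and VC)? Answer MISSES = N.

0: 0x3d (blk 15, set 1) → MISS  vc=[]
1: 0x1d (blk 7, set 1) → MISS  vc=[15]
2: 0x15 (blk 5, set 1) → MISS  vc=[15, 7]
3: 0x35 (blk 13, set 1) → MISS  vc=[15, 7, 5]
4: 0x17 (blk 5, set 1) → VC-HIT  vc=[15, 7, 13]
5: 0x1c (blk 7, set 1) → VC-HIT  vc=[15, 5, 13]
6: 0x3f (blk 15, set 1) → VC-HIT  vc=[7, 5, 13]
7: 0x16 (blk 5, set 1) → VC-HIT  vc=[7, 15, 13]

MISSES = 4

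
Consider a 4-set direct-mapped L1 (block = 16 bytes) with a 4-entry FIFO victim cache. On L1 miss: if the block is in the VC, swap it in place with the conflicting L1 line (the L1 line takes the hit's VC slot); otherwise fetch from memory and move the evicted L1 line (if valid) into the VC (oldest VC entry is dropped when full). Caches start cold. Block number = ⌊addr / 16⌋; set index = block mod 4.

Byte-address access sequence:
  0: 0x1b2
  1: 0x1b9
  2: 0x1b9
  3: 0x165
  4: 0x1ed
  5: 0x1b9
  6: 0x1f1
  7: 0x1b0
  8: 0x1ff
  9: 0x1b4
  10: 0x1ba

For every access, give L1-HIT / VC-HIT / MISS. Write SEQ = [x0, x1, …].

0: 0x1b2 (blk 27, set 3) → MISS  vc=[]
1: 0x1b9 (blk 27, set 3) → L1-HIT  vc=[]
2: 0x1b9 (blk 27, set 3) → L1-HIT  vc=[]
3: 0x165 (blk 22, set 2) → MISS  vc=[]
4: 0x1ed (blk 30, set 2) → MISS  vc=[22]
5: 0x1b9 (blk 27, set 3) → L1-HIT  vc=[22]
6: 0x1f1 (blk 31, set 3) → MISS  vc=[22, 27]
7: 0x1b0 (blk 27, set 3) → VC-HIT  vc=[22, 31]
8: 0x1ff (blk 31, set 3) → VC-HIT  vc=[22, 27]
9: 0x1b4 (blk 27, set 3) → VC-HIT  vc=[22, 31]
10: 0x1ba (blk 27, set 3) → L1-HIT  vc=[22, 31]

SEQ = [MISS, L1-HIT, L1-HIT, MISS, MISS, L1-HIT, MISS, VC-HIT, VC-HIT, VC-HIT, L1-HIT]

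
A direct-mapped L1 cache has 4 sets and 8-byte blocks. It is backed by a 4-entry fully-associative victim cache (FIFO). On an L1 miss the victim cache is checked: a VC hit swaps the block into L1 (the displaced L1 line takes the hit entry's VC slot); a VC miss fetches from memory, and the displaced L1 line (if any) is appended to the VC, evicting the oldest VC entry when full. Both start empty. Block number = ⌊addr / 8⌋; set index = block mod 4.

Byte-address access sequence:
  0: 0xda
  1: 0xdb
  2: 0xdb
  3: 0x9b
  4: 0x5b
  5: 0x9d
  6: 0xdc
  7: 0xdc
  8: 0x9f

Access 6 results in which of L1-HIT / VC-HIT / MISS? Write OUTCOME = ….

  [0] addr=0xda blk=27 s=3: MISS | VC []
  [1] addr=0xdb blk=27 s=3: L1-HIT | VC []
  [2] addr=0xdb blk=27 s=3: L1-HIT | VC []
  [3] addr=0x9b blk=19 s=3: MISS | VC [27]
  [4] addr=0x5b blk=11 s=3: MISS | VC [27, 19]
  [5] addr=0x9d blk=19 s=3: VC-HIT | VC [27, 11]
  [6] addr=0xdc blk=27 s=3: VC-HIT | VC [19, 11]
  [7] addr=0xdc blk=27 s=3: L1-HIT | VC [19, 11]
  [8] addr=0x9f blk=19 s=3: VC-HIT | VC [27, 11]

OUTCOME = VC-HIT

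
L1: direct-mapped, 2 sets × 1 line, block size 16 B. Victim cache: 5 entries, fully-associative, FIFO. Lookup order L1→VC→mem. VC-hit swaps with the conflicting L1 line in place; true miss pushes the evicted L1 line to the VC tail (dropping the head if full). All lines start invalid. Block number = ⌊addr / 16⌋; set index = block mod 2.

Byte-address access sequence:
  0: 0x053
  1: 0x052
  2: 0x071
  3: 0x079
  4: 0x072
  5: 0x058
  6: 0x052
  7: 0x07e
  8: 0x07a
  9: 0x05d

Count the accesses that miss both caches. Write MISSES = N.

MISSES = 2

  [0] addr=0x53 blk=5 s=1: MISS | VC []
  [1] addr=0x52 blk=5 s=1: L1-HIT | VC []
  [2] addr=0x71 blk=7 s=1: MISS | VC [5]
  [3] addr=0x79 blk=7 s=1: L1-HIT | VC [5]
  [4] addr=0x72 blk=7 s=1: L1-HIT | VC [5]
  [5] addr=0x58 blk=5 s=1: VC-HIT | VC [7]
  [6] addr=0x52 blk=5 s=1: L1-HIT | VC [7]
  [7] addr=0x7e blk=7 s=1: VC-HIT | VC [5]
  [8] addr=0x7a blk=7 s=1: L1-HIT | VC [5]
  [9] addr=0x5d blk=5 s=1: VC-HIT | VC [7]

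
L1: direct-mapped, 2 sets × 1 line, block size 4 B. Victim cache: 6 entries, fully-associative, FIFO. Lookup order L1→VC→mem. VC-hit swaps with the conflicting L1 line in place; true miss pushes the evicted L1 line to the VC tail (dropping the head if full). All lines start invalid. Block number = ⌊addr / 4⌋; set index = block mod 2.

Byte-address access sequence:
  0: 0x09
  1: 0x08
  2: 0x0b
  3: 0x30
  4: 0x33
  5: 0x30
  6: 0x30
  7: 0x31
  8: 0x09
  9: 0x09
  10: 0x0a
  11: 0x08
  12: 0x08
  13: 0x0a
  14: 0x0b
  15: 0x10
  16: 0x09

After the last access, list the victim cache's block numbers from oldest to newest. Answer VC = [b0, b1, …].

0: 0x9 (blk 2, set 0) → MISS  vc=[]
1: 0x8 (blk 2, set 0) → L1-HIT  vc=[]
2: 0xb (blk 2, set 0) → L1-HIT  vc=[]
3: 0x30 (blk 12, set 0) → MISS  vc=[2]
4: 0x33 (blk 12, set 0) → L1-HIT  vc=[2]
5: 0x30 (blk 12, set 0) → L1-HIT  vc=[2]
6: 0x30 (blk 12, set 0) → L1-HIT  vc=[2]
7: 0x31 (blk 12, set 0) → L1-HIT  vc=[2]
8: 0x9 (blk 2, set 0) → VC-HIT  vc=[12]
9: 0x9 (blk 2, set 0) → L1-HIT  vc=[12]
10: 0xa (blk 2, set 0) → L1-HIT  vc=[12]
11: 0x8 (blk 2, set 0) → L1-HIT  vc=[12]
12: 0x8 (blk 2, set 0) → L1-HIT  vc=[12]
13: 0xa (blk 2, set 0) → L1-HIT  vc=[12]
14: 0xb (blk 2, set 0) → L1-HIT  vc=[12]
15: 0x10 (blk 4, set 0) → MISS  vc=[12, 2]
16: 0x9 (blk 2, set 0) → VC-HIT  vc=[12, 4]

VC = [12, 4]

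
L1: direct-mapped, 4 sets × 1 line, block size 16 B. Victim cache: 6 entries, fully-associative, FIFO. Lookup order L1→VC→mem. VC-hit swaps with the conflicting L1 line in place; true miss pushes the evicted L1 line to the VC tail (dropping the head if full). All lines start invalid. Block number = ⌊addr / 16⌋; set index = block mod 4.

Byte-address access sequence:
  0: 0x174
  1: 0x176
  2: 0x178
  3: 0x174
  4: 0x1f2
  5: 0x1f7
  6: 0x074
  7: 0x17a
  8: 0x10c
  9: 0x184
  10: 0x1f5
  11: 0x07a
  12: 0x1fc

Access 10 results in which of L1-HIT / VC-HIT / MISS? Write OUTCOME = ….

  [0] addr=0x174 blk=23 s=3: MISS | VC []
  [1] addr=0x176 blk=23 s=3: L1-HIT | VC []
  [2] addr=0x178 blk=23 s=3: L1-HIT | VC []
  [3] addr=0x174 blk=23 s=3: L1-HIT | VC []
  [4] addr=0x1f2 blk=31 s=3: MISS | VC [23]
  [5] addr=0x1f7 blk=31 s=3: L1-HIT | VC [23]
  [6] addr=0x74 blk=7 s=3: MISS | VC [23, 31]
  [7] addr=0x17a blk=23 s=3: VC-HIT | VC [7, 31]
  [8] addr=0x10c blk=16 s=0: MISS | VC [7, 31]
  [9] addr=0x184 blk=24 s=0: MISS | VC [7, 31, 16]
  [10] addr=0x1f5 blk=31 s=3: VC-HIT | VC [7, 23, 16]
  [11] addr=0x7a blk=7 s=3: VC-HIT | VC [31, 23, 16]
  [12] addr=0x1fc blk=31 s=3: VC-HIT | VC [7, 23, 16]

OUTCOME = VC-HIT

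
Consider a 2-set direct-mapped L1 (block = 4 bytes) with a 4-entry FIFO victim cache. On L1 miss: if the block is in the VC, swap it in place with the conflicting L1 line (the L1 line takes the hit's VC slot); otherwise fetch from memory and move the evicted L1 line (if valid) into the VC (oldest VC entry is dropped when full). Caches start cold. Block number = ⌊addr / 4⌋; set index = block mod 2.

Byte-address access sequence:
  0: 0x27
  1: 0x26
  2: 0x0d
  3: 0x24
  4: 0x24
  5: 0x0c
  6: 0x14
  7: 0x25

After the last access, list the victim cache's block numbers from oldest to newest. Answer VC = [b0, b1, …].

VC = [5, 3]

#0 0x27→b9/s1 MISS; vc=[]
#1 0x26→b9/s1 L1-HIT; vc=[]
#2 0xd→b3/s1 MISS; vc=[9]
#3 0x24→b9/s1 VC-HIT; vc=[3]
#4 0x24→b9/s1 L1-HIT; vc=[3]
#5 0xc→b3/s1 VC-HIT; vc=[9]
#6 0x14→b5/s1 MISS; vc=[9,3]
#7 0x25→b9/s1 VC-HIT; vc=[5,3]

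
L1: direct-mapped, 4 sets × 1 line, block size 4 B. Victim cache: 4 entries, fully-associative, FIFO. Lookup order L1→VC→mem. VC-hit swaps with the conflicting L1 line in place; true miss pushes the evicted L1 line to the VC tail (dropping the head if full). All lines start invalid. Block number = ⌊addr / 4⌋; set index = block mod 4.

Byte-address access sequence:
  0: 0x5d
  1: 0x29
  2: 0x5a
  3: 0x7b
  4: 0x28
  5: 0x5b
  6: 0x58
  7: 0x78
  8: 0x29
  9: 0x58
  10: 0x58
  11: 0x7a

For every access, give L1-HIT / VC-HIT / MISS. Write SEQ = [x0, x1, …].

0: 0x5d (blk 23, set 3) → MISS  vc=[]
1: 0x29 (blk 10, set 2) → MISS  vc=[]
2: 0x5a (blk 22, set 2) → MISS  vc=[10]
3: 0x7b (blk 30, set 2) → MISS  vc=[10, 22]
4: 0x28 (blk 10, set 2) → VC-HIT  vc=[30, 22]
5: 0x5b (blk 22, set 2) → VC-HIT  vc=[30, 10]
6: 0x58 (blk 22, set 2) → L1-HIT  vc=[30, 10]
7: 0x78 (blk 30, set 2) → VC-HIT  vc=[22, 10]
8: 0x29 (blk 10, set 2) → VC-HIT  vc=[22, 30]
9: 0x58 (blk 22, set 2) → VC-HIT  vc=[10, 30]
10: 0x58 (blk 22, set 2) → L1-HIT  vc=[10, 30]
11: 0x7a (blk 30, set 2) → VC-HIT  vc=[10, 22]

SEQ = [MISS, MISS, MISS, MISS, VC-HIT, VC-HIT, L1-HIT, VC-HIT, VC-HIT, VC-HIT, L1-HIT, VC-HIT]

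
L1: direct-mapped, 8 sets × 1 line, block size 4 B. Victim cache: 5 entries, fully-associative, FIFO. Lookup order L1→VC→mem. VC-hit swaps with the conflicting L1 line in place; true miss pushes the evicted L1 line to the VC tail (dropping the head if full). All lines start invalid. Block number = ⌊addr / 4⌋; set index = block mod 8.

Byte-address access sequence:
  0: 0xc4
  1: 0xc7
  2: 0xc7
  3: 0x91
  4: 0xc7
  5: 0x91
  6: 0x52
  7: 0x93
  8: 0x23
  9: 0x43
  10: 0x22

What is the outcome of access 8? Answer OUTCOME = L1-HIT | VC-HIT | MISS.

OUTCOME = MISS

#0 0xc4→b49/s1 MISS; vc=[]
#1 0xc7→b49/s1 L1-HIT; vc=[]
#2 0xc7→b49/s1 L1-HIT; vc=[]
#3 0x91→b36/s4 MISS; vc=[]
#4 0xc7→b49/s1 L1-HIT; vc=[]
#5 0x91→b36/s4 L1-HIT; vc=[]
#6 0x52→b20/s4 MISS; vc=[36]
#7 0x93→b36/s4 VC-HIT; vc=[20]
#8 0x23→b8/s0 MISS; vc=[20]
#9 0x43→b16/s0 MISS; vc=[20,8]
#10 0x22→b8/s0 VC-HIT; vc=[20,16]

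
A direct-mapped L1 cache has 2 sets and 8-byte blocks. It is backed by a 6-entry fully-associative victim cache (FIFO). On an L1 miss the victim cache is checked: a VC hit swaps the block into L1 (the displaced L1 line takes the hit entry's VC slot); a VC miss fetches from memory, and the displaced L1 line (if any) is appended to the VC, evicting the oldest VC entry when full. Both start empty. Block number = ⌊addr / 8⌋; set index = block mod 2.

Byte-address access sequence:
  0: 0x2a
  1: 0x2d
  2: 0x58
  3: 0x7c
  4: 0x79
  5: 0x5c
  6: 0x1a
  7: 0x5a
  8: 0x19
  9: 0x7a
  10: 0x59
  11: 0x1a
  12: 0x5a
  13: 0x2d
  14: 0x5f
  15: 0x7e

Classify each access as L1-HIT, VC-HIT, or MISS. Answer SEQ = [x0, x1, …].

  [0] addr=0x2a blk=5 s=1: MISS | VC []
  [1] addr=0x2d blk=5 s=1: L1-HIT | VC []
  [2] addr=0x58 blk=11 s=1: MISS | VC [5]
  [3] addr=0x7c blk=15 s=1: MISS | VC [5, 11]
  [4] addr=0x79 blk=15 s=1: L1-HIT | VC [5, 11]
  [5] addr=0x5c blk=11 s=1: VC-HIT | VC [5, 15]
  [6] addr=0x1a blk=3 s=1: MISS | VC [5, 15, 11]
  [7] addr=0x5a blk=11 s=1: VC-HIT | VC [5, 15, 3]
  [8] addr=0x19 blk=3 s=1: VC-HIT | VC [5, 15, 11]
  [9] addr=0x7a blk=15 s=1: VC-HIT | VC [5, 3, 11]
  [10] addr=0x59 blk=11 s=1: VC-HIT | VC [5, 3, 15]
  [11] addr=0x1a blk=3 s=1: VC-HIT | VC [5, 11, 15]
  [12] addr=0x5a blk=11 s=1: VC-HIT | VC [5, 3, 15]
  [13] addr=0x2d blk=5 s=1: VC-HIT | VC [11, 3, 15]
  [14] addr=0x5f blk=11 s=1: VC-HIT | VC [5, 3, 15]
  [15] addr=0x7e blk=15 s=1: VC-HIT | VC [5, 3, 11]

SEQ = [MISS, L1-HIT, MISS, MISS, L1-HIT, VC-HIT, MISS, VC-HIT, VC-HIT, VC-HIT, VC-HIT, VC-HIT, VC-HIT, VC-HIT, VC-HIT, VC-HIT]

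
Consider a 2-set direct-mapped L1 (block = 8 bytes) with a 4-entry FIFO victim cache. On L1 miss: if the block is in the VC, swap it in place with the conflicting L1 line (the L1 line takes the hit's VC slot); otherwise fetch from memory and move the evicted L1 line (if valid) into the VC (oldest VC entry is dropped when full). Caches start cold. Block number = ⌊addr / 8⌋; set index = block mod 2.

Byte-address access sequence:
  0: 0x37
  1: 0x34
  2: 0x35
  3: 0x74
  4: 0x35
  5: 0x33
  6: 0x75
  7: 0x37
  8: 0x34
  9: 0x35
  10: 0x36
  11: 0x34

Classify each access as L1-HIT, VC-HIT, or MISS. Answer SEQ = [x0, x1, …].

SEQ = [MISS, L1-HIT, L1-HIT, MISS, VC-HIT, L1-HIT, VC-HIT, VC-HIT, L1-HIT, L1-HIT, L1-HIT, L1-HIT]

0: 0x37 (blk 6, set 0) → MISS  vc=[]
1: 0x34 (blk 6, set 0) → L1-HIT  vc=[]
2: 0x35 (blk 6, set 0) → L1-HIT  vc=[]
3: 0x74 (blk 14, set 0) → MISS  vc=[6]
4: 0x35 (blk 6, set 0) → VC-HIT  vc=[14]
5: 0x33 (blk 6, set 0) → L1-HIT  vc=[14]
6: 0x75 (blk 14, set 0) → VC-HIT  vc=[6]
7: 0x37 (blk 6, set 0) → VC-HIT  vc=[14]
8: 0x34 (blk 6, set 0) → L1-HIT  vc=[14]
9: 0x35 (blk 6, set 0) → L1-HIT  vc=[14]
10: 0x36 (blk 6, set 0) → L1-HIT  vc=[14]
11: 0x34 (blk 6, set 0) → L1-HIT  vc=[14]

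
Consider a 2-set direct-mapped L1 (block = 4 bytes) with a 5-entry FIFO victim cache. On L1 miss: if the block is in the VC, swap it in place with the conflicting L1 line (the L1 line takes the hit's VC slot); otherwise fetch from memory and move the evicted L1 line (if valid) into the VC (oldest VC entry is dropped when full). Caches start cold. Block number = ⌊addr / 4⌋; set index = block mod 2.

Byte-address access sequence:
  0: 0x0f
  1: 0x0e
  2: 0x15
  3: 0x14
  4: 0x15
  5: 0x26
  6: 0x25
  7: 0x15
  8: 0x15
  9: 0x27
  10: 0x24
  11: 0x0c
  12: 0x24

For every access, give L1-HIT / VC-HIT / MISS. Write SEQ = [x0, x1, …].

0: 0xf (blk 3, set 1) → MISS  vc=[]
1: 0xe (blk 3, set 1) → L1-HIT  vc=[]
2: 0x15 (blk 5, set 1) → MISS  vc=[3]
3: 0x14 (blk 5, set 1) → L1-HIT  vc=[3]
4: 0x15 (blk 5, set 1) → L1-HIT  vc=[3]
5: 0x26 (blk 9, set 1) → MISS  vc=[3, 5]
6: 0x25 (blk 9, set 1) → L1-HIT  vc=[3, 5]
7: 0x15 (blk 5, set 1) → VC-HIT  vc=[3, 9]
8: 0x15 (blk 5, set 1) → L1-HIT  vc=[3, 9]
9: 0x27 (blk 9, set 1) → VC-HIT  vc=[3, 5]
10: 0x24 (blk 9, set 1) → L1-HIT  vc=[3, 5]
11: 0xc (blk 3, set 1) → VC-HIT  vc=[9, 5]
12: 0x24 (blk 9, set 1) → VC-HIT  vc=[3, 5]

SEQ = [MISS, L1-HIT, MISS, L1-HIT, L1-HIT, MISS, L1-HIT, VC-HIT, L1-HIT, VC-HIT, L1-HIT, VC-HIT, VC-HIT]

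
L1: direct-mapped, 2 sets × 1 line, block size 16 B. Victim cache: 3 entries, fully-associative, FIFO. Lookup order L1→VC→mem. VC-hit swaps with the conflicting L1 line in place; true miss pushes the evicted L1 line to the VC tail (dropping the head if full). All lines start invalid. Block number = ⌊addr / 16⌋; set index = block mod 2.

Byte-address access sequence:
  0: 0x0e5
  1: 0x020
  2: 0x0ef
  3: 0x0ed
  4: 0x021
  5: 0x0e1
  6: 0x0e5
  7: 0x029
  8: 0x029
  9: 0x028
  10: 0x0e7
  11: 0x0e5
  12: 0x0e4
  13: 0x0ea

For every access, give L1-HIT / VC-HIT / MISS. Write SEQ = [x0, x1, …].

SEQ = [MISS, MISS, VC-HIT, L1-HIT, VC-HIT, VC-HIT, L1-HIT, VC-HIT, L1-HIT, L1-HIT, VC-HIT, L1-HIT, L1-HIT, L1-HIT]

#0 0xe5→b14/s0 MISS; vc=[]
#1 0x20→b2/s0 MISS; vc=[14]
#2 0xef→b14/s0 VC-HIT; vc=[2]
#3 0xed→b14/s0 L1-HIT; vc=[2]
#4 0x21→b2/s0 VC-HIT; vc=[14]
#5 0xe1→b14/s0 VC-HIT; vc=[2]
#6 0xe5→b14/s0 L1-HIT; vc=[2]
#7 0x29→b2/s0 VC-HIT; vc=[14]
#8 0x29→b2/s0 L1-HIT; vc=[14]
#9 0x28→b2/s0 L1-HIT; vc=[14]
#10 0xe7→b14/s0 VC-HIT; vc=[2]
#11 0xe5→b14/s0 L1-HIT; vc=[2]
#12 0xe4→b14/s0 L1-HIT; vc=[2]
#13 0xea→b14/s0 L1-HIT; vc=[2]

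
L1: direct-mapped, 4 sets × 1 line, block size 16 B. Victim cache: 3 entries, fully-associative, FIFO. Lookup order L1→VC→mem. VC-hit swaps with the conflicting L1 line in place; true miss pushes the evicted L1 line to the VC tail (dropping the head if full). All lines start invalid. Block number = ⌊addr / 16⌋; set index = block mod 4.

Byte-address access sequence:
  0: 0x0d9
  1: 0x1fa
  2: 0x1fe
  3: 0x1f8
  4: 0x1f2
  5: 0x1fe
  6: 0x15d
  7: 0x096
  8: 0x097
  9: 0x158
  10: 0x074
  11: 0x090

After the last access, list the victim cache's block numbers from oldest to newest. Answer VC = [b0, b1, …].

  [0] addr=0xd9 blk=13 s=1: MISS | VC []
  [1] addr=0x1fa blk=31 s=3: MISS | VC []
  [2] addr=0x1fe blk=31 s=3: L1-HIT | VC []
  [3] addr=0x1f8 blk=31 s=3: L1-HIT | VC []
  [4] addr=0x1f2 blk=31 s=3: L1-HIT | VC []
  [5] addr=0x1fe blk=31 s=3: L1-HIT | VC []
  [6] addr=0x15d blk=21 s=1: MISS | VC [13]
  [7] addr=0x96 blk=9 s=1: MISS | VC [13, 21]
  [8] addr=0x97 blk=9 s=1: L1-HIT | VC [13, 21]
  [9] addr=0x158 blk=21 s=1: VC-HIT | VC [13, 9]
  [10] addr=0x74 blk=7 s=3: MISS | VC [13, 9, 31]
  [11] addr=0x90 blk=9 s=1: VC-HIT | VC [13, 21, 31]

VC = [13, 21, 31]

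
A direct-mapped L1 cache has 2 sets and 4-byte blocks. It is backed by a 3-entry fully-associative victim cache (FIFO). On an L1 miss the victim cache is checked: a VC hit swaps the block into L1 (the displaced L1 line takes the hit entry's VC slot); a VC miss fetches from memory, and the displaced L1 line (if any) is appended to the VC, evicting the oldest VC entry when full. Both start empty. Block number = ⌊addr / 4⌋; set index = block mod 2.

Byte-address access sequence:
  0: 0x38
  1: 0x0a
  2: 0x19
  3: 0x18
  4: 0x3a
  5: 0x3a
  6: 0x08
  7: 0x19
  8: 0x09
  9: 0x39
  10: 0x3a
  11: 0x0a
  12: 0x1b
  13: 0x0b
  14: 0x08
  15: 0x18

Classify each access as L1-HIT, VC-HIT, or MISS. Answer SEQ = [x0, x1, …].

#0 0x38→b14/s0 MISS; vc=[]
#1 0xa→b2/s0 MISS; vc=[14]
#2 0x19→b6/s0 MISS; vc=[14,2]
#3 0x18→b6/s0 L1-HIT; vc=[14,2]
#4 0x3a→b14/s0 VC-HIT; vc=[6,2]
#5 0x3a→b14/s0 L1-HIT; vc=[6,2]
#6 0x8→b2/s0 VC-HIT; vc=[6,14]
#7 0x19→b6/s0 VC-HIT; vc=[2,14]
#8 0x9→b2/s0 VC-HIT; vc=[6,14]
#9 0x39→b14/s0 VC-HIT; vc=[6,2]
#10 0x3a→b14/s0 L1-HIT; vc=[6,2]
#11 0xa→b2/s0 VC-HIT; vc=[6,14]
#12 0x1b→b6/s0 VC-HIT; vc=[2,14]
#13 0xb→b2/s0 VC-HIT; vc=[6,14]
#14 0x8→b2/s0 L1-HIT; vc=[6,14]
#15 0x18→b6/s0 VC-HIT; vc=[2,14]

SEQ = [MISS, MISS, MISS, L1-HIT, VC-HIT, L1-HIT, VC-HIT, VC-HIT, VC-HIT, VC-HIT, L1-HIT, VC-HIT, VC-HIT, VC-HIT, L1-HIT, VC-HIT]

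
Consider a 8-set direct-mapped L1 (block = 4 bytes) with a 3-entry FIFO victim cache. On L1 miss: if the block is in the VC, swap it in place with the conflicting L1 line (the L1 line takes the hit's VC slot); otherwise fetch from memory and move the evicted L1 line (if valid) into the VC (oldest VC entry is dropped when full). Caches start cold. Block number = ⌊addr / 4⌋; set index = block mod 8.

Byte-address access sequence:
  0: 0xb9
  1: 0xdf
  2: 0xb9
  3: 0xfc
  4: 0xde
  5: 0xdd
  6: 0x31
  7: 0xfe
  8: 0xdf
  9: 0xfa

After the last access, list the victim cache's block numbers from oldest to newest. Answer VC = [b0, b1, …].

  [0] addr=0xb9 blk=46 s=6: MISS | VC []
  [1] addr=0xdf blk=55 s=7: MISS | VC []
  [2] addr=0xb9 blk=46 s=6: L1-HIT | VC []
  [3] addr=0xfc blk=63 s=7: MISS | VC [55]
  [4] addr=0xde blk=55 s=7: VC-HIT | VC [63]
  [5] addr=0xdd blk=55 s=7: L1-HIT | VC [63]
  [6] addr=0x31 blk=12 s=4: MISS | VC [63]
  [7] addr=0xfe blk=63 s=7: VC-HIT | VC [55]
  [8] addr=0xdf blk=55 s=7: VC-HIT | VC [63]
  [9] addr=0xfa blk=62 s=6: MISS | VC [63, 46]

VC = [63, 46]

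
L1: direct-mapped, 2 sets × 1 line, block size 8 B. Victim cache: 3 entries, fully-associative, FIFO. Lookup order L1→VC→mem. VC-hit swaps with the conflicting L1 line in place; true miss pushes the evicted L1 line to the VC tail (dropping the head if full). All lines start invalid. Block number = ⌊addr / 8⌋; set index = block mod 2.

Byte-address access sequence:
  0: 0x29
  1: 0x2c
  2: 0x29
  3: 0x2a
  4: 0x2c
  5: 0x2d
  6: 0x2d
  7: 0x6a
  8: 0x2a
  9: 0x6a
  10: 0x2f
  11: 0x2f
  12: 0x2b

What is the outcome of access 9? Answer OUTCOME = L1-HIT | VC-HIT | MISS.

#0 0x29→b5/s1 MISS; vc=[]
#1 0x2c→b5/s1 L1-HIT; vc=[]
#2 0x29→b5/s1 L1-HIT; vc=[]
#3 0x2a→b5/s1 L1-HIT; vc=[]
#4 0x2c→b5/s1 L1-HIT; vc=[]
#5 0x2d→b5/s1 L1-HIT; vc=[]
#6 0x2d→b5/s1 L1-HIT; vc=[]
#7 0x6a→b13/s1 MISS; vc=[5]
#8 0x2a→b5/s1 VC-HIT; vc=[13]
#9 0x6a→b13/s1 VC-HIT; vc=[5]
#10 0x2f→b5/s1 VC-HIT; vc=[13]
#11 0x2f→b5/s1 L1-HIT; vc=[13]
#12 0x2b→b5/s1 L1-HIT; vc=[13]

OUTCOME = VC-HIT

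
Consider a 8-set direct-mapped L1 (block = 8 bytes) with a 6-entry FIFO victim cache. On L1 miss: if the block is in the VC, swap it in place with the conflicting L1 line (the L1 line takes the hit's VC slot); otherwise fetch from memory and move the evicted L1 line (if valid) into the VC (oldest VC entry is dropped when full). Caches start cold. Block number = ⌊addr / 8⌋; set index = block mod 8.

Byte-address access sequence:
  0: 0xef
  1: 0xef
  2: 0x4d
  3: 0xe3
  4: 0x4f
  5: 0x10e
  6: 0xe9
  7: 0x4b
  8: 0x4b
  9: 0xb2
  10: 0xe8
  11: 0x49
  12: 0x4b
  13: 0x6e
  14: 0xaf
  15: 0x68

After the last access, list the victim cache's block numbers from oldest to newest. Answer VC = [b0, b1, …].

VC = [33, 29, 21]

#0 0xef→b29/s5 MISS; vc=[]
#1 0xef→b29/s5 L1-HIT; vc=[]
#2 0x4d→b9/s1 MISS; vc=[]
#3 0xe3→b28/s4 MISS; vc=[]
#4 0x4f→b9/s1 L1-HIT; vc=[]
#5 0x10e→b33/s1 MISS; vc=[9]
#6 0xe9→b29/s5 L1-HIT; vc=[9]
#7 0x4b→b9/s1 VC-HIT; vc=[33]
#8 0x4b→b9/s1 L1-HIT; vc=[33]
#9 0xb2→b22/s6 MISS; vc=[33]
#10 0xe8→b29/s5 L1-HIT; vc=[33]
#11 0x49→b9/s1 L1-HIT; vc=[33]
#12 0x4b→b9/s1 L1-HIT; vc=[33]
#13 0x6e→b13/s5 MISS; vc=[33,29]
#14 0xaf→b21/s5 MISS; vc=[33,29,13]
#15 0x68→b13/s5 VC-HIT; vc=[33,29,21]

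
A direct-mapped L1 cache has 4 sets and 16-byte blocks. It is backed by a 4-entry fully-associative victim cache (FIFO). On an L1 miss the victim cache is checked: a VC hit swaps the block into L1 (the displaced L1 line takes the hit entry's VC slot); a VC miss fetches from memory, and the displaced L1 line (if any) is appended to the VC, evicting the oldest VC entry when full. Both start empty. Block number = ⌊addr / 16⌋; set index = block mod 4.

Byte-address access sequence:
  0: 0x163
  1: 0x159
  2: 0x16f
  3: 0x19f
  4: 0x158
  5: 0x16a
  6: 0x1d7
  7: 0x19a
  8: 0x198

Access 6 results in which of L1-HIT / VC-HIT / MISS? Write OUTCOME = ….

0: 0x163 (blk 22, set 2) → MISS  vc=[]
1: 0x159 (blk 21, set 1) → MISS  vc=[]
2: 0x16f (blk 22, set 2) → L1-HIT  vc=[]
3: 0x19f (blk 25, set 1) → MISS  vc=[21]
4: 0x158 (blk 21, set 1) → VC-HIT  vc=[25]
5: 0x16a (blk 22, set 2) → L1-HIT  vc=[25]
6: 0x1d7 (blk 29, set 1) → MISS  vc=[25, 21]
7: 0x19a (blk 25, set 1) → VC-HIT  vc=[29, 21]
8: 0x198 (blk 25, set 1) → L1-HIT  vc=[29, 21]

OUTCOME = MISS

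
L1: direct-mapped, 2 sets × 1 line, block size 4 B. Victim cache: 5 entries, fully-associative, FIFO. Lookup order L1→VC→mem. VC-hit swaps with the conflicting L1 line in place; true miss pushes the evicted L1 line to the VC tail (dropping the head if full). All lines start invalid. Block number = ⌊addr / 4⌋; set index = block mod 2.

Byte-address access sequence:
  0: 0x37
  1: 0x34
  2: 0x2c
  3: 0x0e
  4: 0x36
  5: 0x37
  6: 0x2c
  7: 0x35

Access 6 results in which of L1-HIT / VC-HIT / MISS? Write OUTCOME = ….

OUTCOME = VC-HIT

#0 0x37→b13/s1 MISS; vc=[]
#1 0x34→b13/s1 L1-HIT; vc=[]
#2 0x2c→b11/s1 MISS; vc=[13]
#3 0xe→b3/s1 MISS; vc=[13,11]
#4 0x36→b13/s1 VC-HIT; vc=[3,11]
#5 0x37→b13/s1 L1-HIT; vc=[3,11]
#6 0x2c→b11/s1 VC-HIT; vc=[3,13]
#7 0x35→b13/s1 VC-HIT; vc=[3,11]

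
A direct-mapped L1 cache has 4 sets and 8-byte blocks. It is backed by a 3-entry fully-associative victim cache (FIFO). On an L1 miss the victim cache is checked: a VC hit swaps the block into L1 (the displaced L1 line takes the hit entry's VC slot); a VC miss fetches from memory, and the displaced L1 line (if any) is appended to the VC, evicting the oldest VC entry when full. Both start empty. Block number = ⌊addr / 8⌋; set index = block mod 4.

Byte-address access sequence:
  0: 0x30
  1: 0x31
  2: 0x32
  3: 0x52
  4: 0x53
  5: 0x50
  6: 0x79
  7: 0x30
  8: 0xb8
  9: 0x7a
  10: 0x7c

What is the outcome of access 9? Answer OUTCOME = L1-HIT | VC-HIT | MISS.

OUTCOME = VC-HIT

#0 0x30→b6/s2 MISS; vc=[]
#1 0x31→b6/s2 L1-HIT; vc=[]
#2 0x32→b6/s2 L1-HIT; vc=[]
#3 0x52→b10/s2 MISS; vc=[6]
#4 0x53→b10/s2 L1-HIT; vc=[6]
#5 0x50→b10/s2 L1-HIT; vc=[6]
#6 0x79→b15/s3 MISS; vc=[6]
#7 0x30→b6/s2 VC-HIT; vc=[10]
#8 0xb8→b23/s3 MISS; vc=[10,15]
#9 0x7a→b15/s3 VC-HIT; vc=[10,23]
#10 0x7c→b15/s3 L1-HIT; vc=[10,23]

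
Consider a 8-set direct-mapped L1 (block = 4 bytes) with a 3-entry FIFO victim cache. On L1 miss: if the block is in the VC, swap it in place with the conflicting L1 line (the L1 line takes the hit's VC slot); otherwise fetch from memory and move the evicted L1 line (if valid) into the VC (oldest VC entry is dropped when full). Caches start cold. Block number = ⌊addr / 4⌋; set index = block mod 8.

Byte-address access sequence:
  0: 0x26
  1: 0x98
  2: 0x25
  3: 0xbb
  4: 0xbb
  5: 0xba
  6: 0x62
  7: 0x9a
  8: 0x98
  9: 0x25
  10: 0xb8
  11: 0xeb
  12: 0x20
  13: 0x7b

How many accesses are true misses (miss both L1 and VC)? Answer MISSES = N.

MISSES = 7

  [0] addr=0x26 blk=9 s=1: MISS | VC []
  [1] addr=0x98 blk=38 s=6: MISS | VC []
  [2] addr=0x25 blk=9 s=1: L1-HIT | VC []
  [3] addr=0xbb blk=46 s=6: MISS | VC [38]
  [4] addr=0xbb blk=46 s=6: L1-HIT | VC [38]
  [5] addr=0xba blk=46 s=6: L1-HIT | VC [38]
  [6] addr=0x62 blk=24 s=0: MISS | VC [38]
  [7] addr=0x9a blk=38 s=6: VC-HIT | VC [46]
  [8] addr=0x98 blk=38 s=6: L1-HIT | VC [46]
  [9] addr=0x25 blk=9 s=1: L1-HIT | VC [46]
  [10] addr=0xb8 blk=46 s=6: VC-HIT | VC [38]
  [11] addr=0xeb blk=58 s=2: MISS | VC [38]
  [12] addr=0x20 blk=8 s=0: MISS | VC [38, 24]
  [13] addr=0x7b blk=30 s=6: MISS | VC [38, 24, 46]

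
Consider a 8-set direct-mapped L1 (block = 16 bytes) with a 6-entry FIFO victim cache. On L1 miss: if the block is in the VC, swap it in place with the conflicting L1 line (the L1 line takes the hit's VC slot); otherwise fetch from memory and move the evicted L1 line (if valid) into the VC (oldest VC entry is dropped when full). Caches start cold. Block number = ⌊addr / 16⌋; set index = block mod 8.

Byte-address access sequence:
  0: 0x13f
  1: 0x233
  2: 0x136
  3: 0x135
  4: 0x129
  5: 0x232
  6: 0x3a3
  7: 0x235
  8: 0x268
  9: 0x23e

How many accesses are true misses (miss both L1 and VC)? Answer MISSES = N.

#0 0x13f→b19/s3 MISS; vc=[]
#1 0x233→b35/s3 MISS; vc=[19]
#2 0x136→b19/s3 VC-HIT; vc=[35]
#3 0x135→b19/s3 L1-HIT; vc=[35]
#4 0x129→b18/s2 MISS; vc=[35]
#5 0x232→b35/s3 VC-HIT; vc=[19]
#6 0x3a3→b58/s2 MISS; vc=[19,18]
#7 0x235→b35/s3 L1-HIT; vc=[19,18]
#8 0x268→b38/s6 MISS; vc=[19,18]
#9 0x23e→b35/s3 L1-HIT; vc=[19,18]

MISSES = 5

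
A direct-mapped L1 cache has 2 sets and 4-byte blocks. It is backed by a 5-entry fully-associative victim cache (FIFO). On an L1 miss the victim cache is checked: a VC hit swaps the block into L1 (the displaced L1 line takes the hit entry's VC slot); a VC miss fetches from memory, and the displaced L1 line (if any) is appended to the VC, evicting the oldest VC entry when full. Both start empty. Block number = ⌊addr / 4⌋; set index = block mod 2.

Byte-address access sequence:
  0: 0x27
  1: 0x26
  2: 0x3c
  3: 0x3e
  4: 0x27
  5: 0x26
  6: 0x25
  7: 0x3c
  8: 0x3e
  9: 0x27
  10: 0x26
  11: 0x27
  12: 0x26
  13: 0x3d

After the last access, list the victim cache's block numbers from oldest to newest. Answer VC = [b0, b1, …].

#0 0x27→b9/s1 MISS; vc=[]
#1 0x26→b9/s1 L1-HIT; vc=[]
#2 0x3c→b15/s1 MISS; vc=[9]
#3 0x3e→b15/s1 L1-HIT; vc=[9]
#4 0x27→b9/s1 VC-HIT; vc=[15]
#5 0x26→b9/s1 L1-HIT; vc=[15]
#6 0x25→b9/s1 L1-HIT; vc=[15]
#7 0x3c→b15/s1 VC-HIT; vc=[9]
#8 0x3e→b15/s1 L1-HIT; vc=[9]
#9 0x27→b9/s1 VC-HIT; vc=[15]
#10 0x26→b9/s1 L1-HIT; vc=[15]
#11 0x27→b9/s1 L1-HIT; vc=[15]
#12 0x26→b9/s1 L1-HIT; vc=[15]
#13 0x3d→b15/s1 VC-HIT; vc=[9]

VC = [9]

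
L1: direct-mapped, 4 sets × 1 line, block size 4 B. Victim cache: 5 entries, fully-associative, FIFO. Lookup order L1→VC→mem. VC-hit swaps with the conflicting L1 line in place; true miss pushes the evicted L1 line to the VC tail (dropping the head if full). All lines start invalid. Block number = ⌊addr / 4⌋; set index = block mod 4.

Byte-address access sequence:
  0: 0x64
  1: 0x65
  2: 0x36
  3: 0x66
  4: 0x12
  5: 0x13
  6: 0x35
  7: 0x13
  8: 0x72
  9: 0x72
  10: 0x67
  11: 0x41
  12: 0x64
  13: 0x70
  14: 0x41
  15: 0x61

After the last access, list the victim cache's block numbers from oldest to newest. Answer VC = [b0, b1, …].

#0 0x64→b25/s1 MISS; vc=[]
#1 0x65→b25/s1 L1-HIT; vc=[]
#2 0x36→b13/s1 MISS; vc=[25]
#3 0x66→b25/s1 VC-HIT; vc=[13]
#4 0x12→b4/s0 MISS; vc=[13]
#5 0x13→b4/s0 L1-HIT; vc=[13]
#6 0x35→b13/s1 VC-HIT; vc=[25]
#7 0x13→b4/s0 L1-HIT; vc=[25]
#8 0x72→b28/s0 MISS; vc=[25,4]
#9 0x72→b28/s0 L1-HIT; vc=[25,4]
#10 0x67→b25/s1 VC-HIT; vc=[13,4]
#11 0x41→b16/s0 MISS; vc=[13,4,28]
#12 0x64→b25/s1 L1-HIT; vc=[13,4,28]
#13 0x70→b28/s0 VC-HIT; vc=[13,4,16]
#14 0x41→b16/s0 VC-HIT; vc=[13,4,28]
#15 0x61→b24/s0 MISS; vc=[13,4,28,16]

VC = [13, 4, 28, 16]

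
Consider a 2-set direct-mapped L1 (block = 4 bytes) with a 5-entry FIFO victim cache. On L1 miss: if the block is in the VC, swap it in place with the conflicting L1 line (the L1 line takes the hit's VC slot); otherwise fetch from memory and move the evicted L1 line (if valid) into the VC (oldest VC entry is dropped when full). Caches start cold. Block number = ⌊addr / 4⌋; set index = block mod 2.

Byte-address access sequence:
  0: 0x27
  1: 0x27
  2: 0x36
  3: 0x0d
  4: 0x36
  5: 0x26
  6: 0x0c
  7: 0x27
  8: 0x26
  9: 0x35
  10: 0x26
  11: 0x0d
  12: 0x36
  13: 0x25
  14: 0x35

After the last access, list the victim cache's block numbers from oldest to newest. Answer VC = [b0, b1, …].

  [0] addr=0x27 blk=9 s=1: MISS | VC []
  [1] addr=0x27 blk=9 s=1: L1-HIT | VC []
  [2] addr=0x36 blk=13 s=1: MISS | VC [9]
  [3] addr=0xd blk=3 s=1: MISS | VC [9, 13]
  [4] addr=0x36 blk=13 s=1: VC-HIT | VC [9, 3]
  [5] addr=0x26 blk=9 s=1: VC-HIT | VC [13, 3]
  [6] addr=0xc blk=3 s=1: VC-HIT | VC [13, 9]
  [7] addr=0x27 blk=9 s=1: VC-HIT | VC [13, 3]
  [8] addr=0x26 blk=9 s=1: L1-HIT | VC [13, 3]
  [9] addr=0x35 blk=13 s=1: VC-HIT | VC [9, 3]
  [10] addr=0x26 blk=9 s=1: VC-HIT | VC [13, 3]
  [11] addr=0xd blk=3 s=1: VC-HIT | VC [13, 9]
  [12] addr=0x36 blk=13 s=1: VC-HIT | VC [3, 9]
  [13] addr=0x25 blk=9 s=1: VC-HIT | VC [3, 13]
  [14] addr=0x35 blk=13 s=1: VC-HIT | VC [3, 9]

VC = [3, 9]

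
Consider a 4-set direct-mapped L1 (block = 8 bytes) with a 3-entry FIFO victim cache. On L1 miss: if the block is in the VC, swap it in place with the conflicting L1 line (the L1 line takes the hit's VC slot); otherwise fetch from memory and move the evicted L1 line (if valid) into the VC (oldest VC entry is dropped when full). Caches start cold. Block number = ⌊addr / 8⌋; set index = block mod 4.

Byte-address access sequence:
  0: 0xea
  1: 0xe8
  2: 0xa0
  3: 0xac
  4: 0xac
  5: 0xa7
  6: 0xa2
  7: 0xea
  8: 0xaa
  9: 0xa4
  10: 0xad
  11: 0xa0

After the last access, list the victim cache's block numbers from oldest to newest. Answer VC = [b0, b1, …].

#0 0xea→b29/s1 MISS; vc=[]
#1 0xe8→b29/s1 L1-HIT; vc=[]
#2 0xa0→b20/s0 MISS; vc=[]
#3 0xac→b21/s1 MISS; vc=[29]
#4 0xac→b21/s1 L1-HIT; vc=[29]
#5 0xa7→b20/s0 L1-HIT; vc=[29]
#6 0xa2→b20/s0 L1-HIT; vc=[29]
#7 0xea→b29/s1 VC-HIT; vc=[21]
#8 0xaa→b21/s1 VC-HIT; vc=[29]
#9 0xa4→b20/s0 L1-HIT; vc=[29]
#10 0xad→b21/s1 L1-HIT; vc=[29]
#11 0xa0→b20/s0 L1-HIT; vc=[29]

VC = [29]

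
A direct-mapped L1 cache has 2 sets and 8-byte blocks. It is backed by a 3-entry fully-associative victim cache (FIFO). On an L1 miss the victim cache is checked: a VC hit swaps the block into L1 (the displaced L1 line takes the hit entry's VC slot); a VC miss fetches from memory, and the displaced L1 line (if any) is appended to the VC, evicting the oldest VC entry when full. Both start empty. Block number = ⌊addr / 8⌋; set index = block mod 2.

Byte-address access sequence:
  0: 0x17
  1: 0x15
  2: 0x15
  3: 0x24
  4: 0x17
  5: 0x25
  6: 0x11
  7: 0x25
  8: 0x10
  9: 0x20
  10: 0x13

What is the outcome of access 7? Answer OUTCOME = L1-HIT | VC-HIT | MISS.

0: 0x17 (blk 2, set 0) → MISS  vc=[]
1: 0x15 (blk 2, set 0) → L1-HIT  vc=[]
2: 0x15 (blk 2, set 0) → L1-HIT  vc=[]
3: 0x24 (blk 4, set 0) → MISS  vc=[2]
4: 0x17 (blk 2, set 0) → VC-HIT  vc=[4]
5: 0x25 (blk 4, set 0) → VC-HIT  vc=[2]
6: 0x11 (blk 2, set 0) → VC-HIT  vc=[4]
7: 0x25 (blk 4, set 0) → VC-HIT  vc=[2]
8: 0x10 (blk 2, set 0) → VC-HIT  vc=[4]
9: 0x20 (blk 4, set 0) → VC-HIT  vc=[2]
10: 0x13 (blk 2, set 0) → VC-HIT  vc=[4]

OUTCOME = VC-HIT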